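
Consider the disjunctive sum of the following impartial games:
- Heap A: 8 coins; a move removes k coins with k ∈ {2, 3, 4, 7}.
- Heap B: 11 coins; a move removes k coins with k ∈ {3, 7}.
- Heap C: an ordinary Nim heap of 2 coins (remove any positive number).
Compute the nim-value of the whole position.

3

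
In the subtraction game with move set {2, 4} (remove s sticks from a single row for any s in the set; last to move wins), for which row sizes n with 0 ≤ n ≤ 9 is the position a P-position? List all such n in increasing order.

0, 1, 6, 7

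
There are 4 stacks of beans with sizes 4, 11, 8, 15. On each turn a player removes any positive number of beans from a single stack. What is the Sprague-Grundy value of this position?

In binary:
  0100  (4)
  1011  (11)
  1000  (8)
  1111  (15)
  ----
  1000  (8)

8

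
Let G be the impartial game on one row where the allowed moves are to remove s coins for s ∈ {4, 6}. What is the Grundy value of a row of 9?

Build the Grundy sequence with g(k) = mex{g(k−s) : s ∈ {4, 6}, s ≤ k}:
g(0) = mex{} = 0
g(1) = mex{} = 0
g(2) = mex{} = 0
g(3) = mex{} = 0
g(4) = mex{0} = 1
g(5) = mex{0} = 1
g(6) = mex{0} = 1
g(7) = mex{0} = 1
g(8) = mex{0,1} = 2
g(9) = mex{0,1} = 2
So g(9) = 2.

2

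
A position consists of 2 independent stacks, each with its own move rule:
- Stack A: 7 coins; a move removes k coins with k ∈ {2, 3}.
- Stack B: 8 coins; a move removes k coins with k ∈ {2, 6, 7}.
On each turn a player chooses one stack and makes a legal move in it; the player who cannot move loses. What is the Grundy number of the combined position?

3

Build the Grundy sequence for stack A with g(k) = mex{g(k−s) : s ∈ {2, 3}, s ≤ k}:
g(0) = mex{} = 0
g(1) = mex{} = 0
g(2) = mex{0} = 1
g(3) = mex{0} = 1
g(4) = mex{0,1} = 2
g(5) = mex{1} = 0
g(6) = mex{1,2} = 0
g(7) = mex{0,2} = 1
So g(7) = 1.
Grundy values for stack B (subtraction set {2, 6, 7}):
g(0) = mex{} = 0
g(1) = mex{} = 0
g(2) = mex{0} = 1
g(3) = mex{0} = 1
g(4) = mex{1} = 0
g(5) = mex{1} = 0
g(6) = mex{0} = 1
g(7) = mex{0} = 1
g(8) = mex{0,1} = 2
So g(8) = 2.
The value of a disjunctive sum is the nim-sum of the parts.
Combined value = 1 XOR 2 = 3.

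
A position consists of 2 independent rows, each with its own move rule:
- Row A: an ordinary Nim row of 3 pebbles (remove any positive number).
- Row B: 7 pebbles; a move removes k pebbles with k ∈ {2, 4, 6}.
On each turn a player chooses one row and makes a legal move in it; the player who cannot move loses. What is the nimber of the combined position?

Row A is a plain Nim row of size 3, so its Grundy value is 3.
For row B, compute g(0), g(1), … with moves {2, 4, 6}:
g(0) = mex{} = 0
g(1) = mex{} = 0
g(2) = mex{0} = 1
g(3) = mex{0} = 1
g(4) = mex{0,1} = 2
g(5) = mex{0,1} = 2
g(6) = mex{0,1,2} = 3
g(7) = mex{0,1,2} = 3
So g(7) = 3.
By the Sprague-Grundy theorem, the Grundy value of a sum of independent games is the XOR of the component values.
Combined value = 3 ⊕ 3 = 0.

0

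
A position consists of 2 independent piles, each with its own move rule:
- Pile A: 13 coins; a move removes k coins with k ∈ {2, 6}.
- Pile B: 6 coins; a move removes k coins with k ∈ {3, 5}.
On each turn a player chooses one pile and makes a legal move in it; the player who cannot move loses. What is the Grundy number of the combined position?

2

For pile A, compute g(0), g(1), … with moves {2, 6}:
k:     0  1  2  3  4  5  6  7  8  9 10 11 12 13
g(k):  0  0  1  1  0  0  1  1  0  0  1  1  0  0
So g(13) = 0.
Grundy values for pile B (subtraction set {3, 5}):
k:     0  1  2  3  4  5  6
g(k):  0  0  0  1  1  1  2
So g(6) = 2.
The value of a disjunctive sum is the nim-sum of the parts.
Combined value = 0 ⊕ 2 = 2.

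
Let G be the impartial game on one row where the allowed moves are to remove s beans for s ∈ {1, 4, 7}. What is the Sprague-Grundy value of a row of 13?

0

Build the Grundy sequence with g(k) = mex{g(k−s) : s ∈ {1, 4, 7}, s ≤ k}:
g(0) = mex{} = 0
g(1) = mex{0} = 1
g(2) = mex{1} = 0
g(3) = mex{0} = 1
g(4) = mex{0,1} = 2
g(5) = mex{1,2} = 0
g(6) = mex{0} = 1
g(7) = mex{0,1} = 2
g(8) = mex{1,2} = 0
g(9) = mex{0} = 1
g(10) = mex{1} = 0
g(11) = mex{0,2} = 1
g(12) = mex{0,1} = 2
g(13) = mex{1,2} = 0
So g(13) = 0.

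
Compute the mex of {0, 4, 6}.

1

0 is in the set but 1 is not, so the mex is 1.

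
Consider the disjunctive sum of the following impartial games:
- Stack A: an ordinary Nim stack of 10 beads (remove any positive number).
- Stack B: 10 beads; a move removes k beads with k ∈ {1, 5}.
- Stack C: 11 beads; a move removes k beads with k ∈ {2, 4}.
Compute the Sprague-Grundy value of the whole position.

Stack A is a plain Nim stack of size 10, so its Grundy value is 10.
Grundy values for stack B (subtraction set {1, 5}):
g(0) = mex{} = 0
g(1) = mex{0} = 1
g(2) = mex{1} = 0
g(3) = mex{0} = 1
g(4) = mex{1} = 0
g(5) = mex{0} = 1
g(6) = mex{1} = 0
g(7) = mex{0} = 1
g(8) = mex{1} = 0
g(9) = mex{0} = 1
g(10) = mex{1} = 0
So g(10) = 0.
For stack C, compute g(0), g(1), … with moves {2, 4}:
g(0) = mex{} = 0
g(1) = mex{} = 0
g(2) = mex{0} = 1
g(3) = mex{0} = 1
g(4) = mex{0,1} = 2
g(5) = mex{0,1} = 2
g(6) = mex{1,2} = 0
g(7) = mex{1,2} = 0
g(8) = mex{0,2} = 1
g(9) = mex{0,2} = 1
g(10) = mex{0,1} = 2
g(11) = mex{0,1} = 2
So g(11) = 2.
By the Sprague-Grundy theorem, the Grundy value of a sum of independent games is the XOR of the component values.
Combined value = 10 ⊕ 0 ⊕ 2 = 8.

8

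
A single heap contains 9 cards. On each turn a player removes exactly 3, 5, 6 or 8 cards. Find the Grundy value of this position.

3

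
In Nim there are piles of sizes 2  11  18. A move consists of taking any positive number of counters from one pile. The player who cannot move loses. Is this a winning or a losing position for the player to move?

Winning position

Bitwise XOR of the heap sizes:
  00010  (2)
  01011  (11)
  10010  (18)
  -----
  11011  (27)
The nim-sum is 27 ≠ 0, so this is an N-position: the player to move can win.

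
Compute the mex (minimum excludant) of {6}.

0 is not in the set, so the mex is 0.

0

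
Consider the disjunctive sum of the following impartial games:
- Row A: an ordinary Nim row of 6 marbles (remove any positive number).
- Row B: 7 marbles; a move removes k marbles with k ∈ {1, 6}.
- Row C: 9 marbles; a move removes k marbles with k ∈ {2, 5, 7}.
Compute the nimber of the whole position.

Row A is a plain Nim row of size 6, so its Grundy value is 6.
Grundy values for row B (subtraction set {1, 6}):
g(0) = mex{} = 0
g(1) = mex{0} = 1
g(2) = mex{1} = 0
g(3) = mex{0} = 1
g(4) = mex{1} = 0
g(5) = mex{0} = 1
g(6) = mex{0,1} = 2
g(7) = mex{1,2} = 0
So g(7) = 0.
For row C, compute g(0), g(1), … with moves {2, 5, 7}:
g(0) = mex{} = 0
g(1) = mex{} = 0
g(2) = mex{0} = 1
g(3) = mex{0} = 1
g(4) = mex{1} = 0
g(5) = mex{0,1} = 2
g(6) = mex{0} = 1
g(7) = mex{0,1,2} = 3
g(8) = mex{0,1} = 2
g(9) = mex{0,1,3} = 2
So g(9) = 2.
The value of a disjunctive sum is the nim-sum of the parts.
Combined value = 6 ⊕ 0 ⊕ 2 = 4.

4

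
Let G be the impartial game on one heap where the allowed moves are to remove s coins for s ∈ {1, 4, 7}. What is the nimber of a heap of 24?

0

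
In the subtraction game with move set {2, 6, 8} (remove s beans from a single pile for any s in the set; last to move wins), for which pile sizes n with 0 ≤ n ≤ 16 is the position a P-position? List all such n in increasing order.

0, 1, 4, 5, 14, 15

Grundy values for subtraction set {2, 6, 8}:
k:     0  1  2  3  4  5  6  7  8  9 10 11 12 13 14 15 16
g(k):  0  0  1  1  0  0  1  1  2  2  3  3  2  2  0  0  1
The P-positions (g = 0) in 0..16 are 0, 1, 4, 5, 14, 15.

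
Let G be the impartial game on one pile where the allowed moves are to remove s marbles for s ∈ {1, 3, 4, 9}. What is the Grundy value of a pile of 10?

3

Grundy values for subtraction set {1, 3, 4, 9}:
k:     0  1  2  3  4  5  6  7  8  9 10
g(k):  0  1  0  1  2  3  2  0  1  4  3
So g(10) = 3.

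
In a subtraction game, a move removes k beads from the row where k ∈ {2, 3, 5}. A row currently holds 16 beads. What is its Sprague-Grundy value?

1

Compute g(0), g(1), … for moves {2, 3, 5}:
k:     0  1  2  3  4  5  6  7  8  9 10 11 12 13 14 15 16
g(k):  0  0  1  1  2  2  3  0  0  1  1  2  2  3  0  0  1
So g(16) = 1.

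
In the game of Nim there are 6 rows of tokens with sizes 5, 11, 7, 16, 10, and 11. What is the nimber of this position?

Nim-sum: 5 XOR 11 XOR 7 XOR 16 XOR 10 XOR 11 = 24.

24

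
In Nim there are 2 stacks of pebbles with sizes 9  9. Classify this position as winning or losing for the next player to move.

Losing position

Write each in binary and XOR column by column:
  1001  (9)
  1001  (9)
  ----
  0000  (0)
The nim-sum is 0, so this is a P-position: the player to move is in a losing position under optimal play.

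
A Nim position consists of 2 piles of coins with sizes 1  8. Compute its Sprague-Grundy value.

9

Nim-sum: 1 ⊕ 8 = 9.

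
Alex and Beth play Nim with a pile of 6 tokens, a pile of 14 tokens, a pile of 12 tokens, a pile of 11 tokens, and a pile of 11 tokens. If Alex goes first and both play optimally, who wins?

In binary:
  0110  (6)
  1110  (14)
  1100  (12)
  1011  (11)
  1011  (11)
  ----
  0100  (4)
The nim-sum is 4 ≠ 0, so this is an N-position: the player to move can win; Alex has a winning move.

Alex wins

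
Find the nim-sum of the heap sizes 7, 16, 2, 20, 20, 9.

28

Compute the nim-sum pairwise:
7 ^ 16 = 23
23 ^ 2 = 21
21 ^ 20 = 1
1 ^ 20 = 21
21 ^ 9 = 28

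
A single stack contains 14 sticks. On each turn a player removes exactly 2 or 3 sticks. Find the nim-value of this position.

2

Grundy values for subtraction set {2, 3}:
g(0) = mex{} = 0
g(1) = mex{} = 0
g(2) = mex{0} = 1
g(3) = mex{0} = 1
g(4) = mex{0,1} = 2
g(5) = mex{1} = 0
g(6) = mex{1,2} = 0
g(7) = mex{0,2} = 1
g(8) = mex{0} = 1
g(9) = mex{0,1} = 2
g(10) = mex{1} = 0
g(11) = mex{1,2} = 0
g(12) = mex{0,2} = 1
g(13) = mex{0} = 1
g(14) = mex{0,1} = 2
So g(14) = 2.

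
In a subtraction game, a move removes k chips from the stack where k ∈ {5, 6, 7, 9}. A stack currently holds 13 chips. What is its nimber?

2

Build the Grundy sequence with g(k) = mex{g(k−s) : s ∈ {5, 6, 7, 9}, s ≤ k}:
g(0) = mex{} = 0
g(1) = mex{} = 0
g(2) = mex{} = 0
g(3) = mex{} = 0
g(4) = mex{} = 0
g(5) = mex{0} = 1
g(6) = mex{0} = 1
g(7) = mex{0} = 1
g(8) = mex{0} = 1
g(9) = mex{0} = 1
g(10) = mex{0,1} = 2
g(11) = mex{0,1} = 2
g(12) = mex{0,1} = 2
g(13) = mex{0,1} = 2
So g(13) = 2.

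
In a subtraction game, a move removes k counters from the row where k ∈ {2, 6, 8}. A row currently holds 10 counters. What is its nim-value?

Grundy values for subtraction set {2, 6, 8}:
g(0) = mex{} = 0
g(1) = mex{} = 0
g(2) = mex{0} = 1
g(3) = mex{0} = 1
g(4) = mex{1} = 0
g(5) = mex{1} = 0
g(6) = mex{0} = 1
g(7) = mex{0} = 1
g(8) = mex{0,1} = 2
g(9) = mex{0,1} = 2
g(10) = mex{0,1,2} = 3
So g(10) = 3.

3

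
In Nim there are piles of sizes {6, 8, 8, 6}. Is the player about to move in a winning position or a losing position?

Losing position

Compute the nim-sum pairwise:
6 ⊕ 8 = 14
14 ⊕ 8 = 6
6 ⊕ 6 = 0
The nim-sum is 0, so this is a P-position: the player to move is in a losing position under optimal play.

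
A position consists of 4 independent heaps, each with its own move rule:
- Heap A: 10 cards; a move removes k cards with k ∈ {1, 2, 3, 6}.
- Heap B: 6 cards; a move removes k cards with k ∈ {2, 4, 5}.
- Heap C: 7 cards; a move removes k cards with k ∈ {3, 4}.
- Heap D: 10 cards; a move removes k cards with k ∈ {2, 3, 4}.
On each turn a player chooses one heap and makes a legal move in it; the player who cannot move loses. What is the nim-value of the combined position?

3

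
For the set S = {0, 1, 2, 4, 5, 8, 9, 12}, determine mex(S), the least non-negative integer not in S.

3

The values 0, 1, 2 are all present; 3 is the first non-negative integer missing from the set.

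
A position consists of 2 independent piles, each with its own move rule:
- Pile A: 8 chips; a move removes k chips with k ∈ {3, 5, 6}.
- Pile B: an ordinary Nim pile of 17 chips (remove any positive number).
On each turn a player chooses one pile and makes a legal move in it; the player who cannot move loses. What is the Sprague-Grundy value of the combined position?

19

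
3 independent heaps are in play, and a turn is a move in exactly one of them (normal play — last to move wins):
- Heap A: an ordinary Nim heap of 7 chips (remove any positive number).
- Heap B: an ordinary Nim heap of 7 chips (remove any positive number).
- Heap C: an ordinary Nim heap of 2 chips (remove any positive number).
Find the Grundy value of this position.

2

Heap A is a plain Nim heap of size 7, so its Grundy value is 7.
Heap B is a plain Nim heap of size 7, so its Grundy value is 7.
Heap C is a plain Nim heap of size 2, so its Grundy value is 2.
By the Sprague-Grundy theorem, the Grundy value of a sum of independent games is the XOR of the component values.
Combined value = 7 XOR 7 XOR 2 = 2.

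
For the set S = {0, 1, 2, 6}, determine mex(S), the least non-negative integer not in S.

3

The values 0, 1, 2 are all present; 3 is the first non-negative integer missing from the set.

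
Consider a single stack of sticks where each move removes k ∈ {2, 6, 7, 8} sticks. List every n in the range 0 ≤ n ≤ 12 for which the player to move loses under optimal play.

0, 1, 4, 5

Build the Grundy sequence with g(k) = mex{g(k−s) : s ∈ {2, 6, 7, 8}, s ≤ k}:
g(0) = mex{} = 0
g(1) = mex{} = 0
g(2) = mex{0} = 1
g(3) = mex{0} = 1
g(4) = mex{1} = 0
g(5) = mex{1} = 0
g(6) = mex{0} = 1
g(7) = mex{0} = 1
g(8) = mex{0,1} = 2
g(9) = mex{0,1} = 2
g(10) = mex{0,1,2} = 3
g(11) = mex{0,1,2} = 3
g(12) = mex{0,1,3} = 2
The P-positions (g = 0) in 0..12 are 0, 1, 4, 5.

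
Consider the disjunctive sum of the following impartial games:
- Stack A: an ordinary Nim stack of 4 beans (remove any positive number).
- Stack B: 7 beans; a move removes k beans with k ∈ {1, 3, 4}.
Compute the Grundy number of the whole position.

4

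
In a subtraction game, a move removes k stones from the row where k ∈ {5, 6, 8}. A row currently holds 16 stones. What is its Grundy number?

0

Compute g(0), g(1), … for moves {5, 6, 8}:
k:     0  1  2  3  4  5  6  7  8  9 10 11 12 13 14 15 16
g(k):  0  0  0  0  0  1  1  1  1  1  2  2  2  0  0  0  0
So g(16) = 0.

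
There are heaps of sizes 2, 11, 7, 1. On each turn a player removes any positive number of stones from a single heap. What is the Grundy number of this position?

Nim-sum: 2 ⊕ 11 ⊕ 7 ⊕ 1 = 15.

15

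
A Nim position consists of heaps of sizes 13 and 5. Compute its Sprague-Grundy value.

Nim-sum: 13 ^ 5 = 8.

8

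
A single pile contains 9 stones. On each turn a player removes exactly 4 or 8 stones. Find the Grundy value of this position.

2

Compute g(0), g(1), … for moves {4, 8}:
g(0) = mex{} = 0
g(1) = mex{} = 0
g(2) = mex{} = 0
g(3) = mex{} = 0
g(4) = mex{0} = 1
g(5) = mex{0} = 1
g(6) = mex{0} = 1
g(7) = mex{0} = 1
g(8) = mex{0,1} = 2
g(9) = mex{0,1} = 2
So g(9) = 2.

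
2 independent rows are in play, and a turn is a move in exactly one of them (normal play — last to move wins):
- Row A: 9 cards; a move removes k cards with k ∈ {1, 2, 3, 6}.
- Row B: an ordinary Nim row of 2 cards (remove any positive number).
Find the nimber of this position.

3

For row A, compute g(0), g(1), … with moves {1, 2, 3, 6}:
k:     0  1  2  3  4  5  6  7  8  9
g(k):  0  1  2  3  0  1  2  3  0  1
So g(9) = 1.
Row B is a plain Nim row of size 2, so its Grundy value is 2.
The value of a disjunctive sum is the nim-sum of the parts.
Combined value = 1 XOR 2 = 3.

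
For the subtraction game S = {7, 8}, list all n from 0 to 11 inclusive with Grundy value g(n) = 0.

0, 1, 2, 3, 4, 5, 6

Build the Grundy sequence with g(k) = mex{g(k−s) : s ∈ {7, 8}, s ≤ k}:
g(0) = mex{} = 0
g(1) = mex{} = 0
g(2) = mex{} = 0
g(3) = mex{} = 0
g(4) = mex{} = 0
g(5) = mex{} = 0
g(6) = mex{} = 0
g(7) = mex{0} = 1
g(8) = mex{0} = 1
g(9) = mex{0} = 1
g(10) = mex{0} = 1
g(11) = mex{0} = 1
The P-positions (g = 0) in 0..11 are 0, 1, 2, 3, 4, 5, 6.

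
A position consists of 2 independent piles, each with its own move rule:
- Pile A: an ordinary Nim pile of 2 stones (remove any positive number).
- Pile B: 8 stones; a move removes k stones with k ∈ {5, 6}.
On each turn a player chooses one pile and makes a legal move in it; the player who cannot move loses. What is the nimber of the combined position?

Pile A is a plain Nim pile of size 2, so its Grundy value is 2.
Build the Grundy sequence for pile B with g(k) = mex{g(k−s) : s ∈ {5, 6}, s ≤ k}:
g(0) = mex{} = 0
g(1) = mex{} = 0
g(2) = mex{} = 0
g(3) = mex{} = 0
g(4) = mex{} = 0
g(5) = mex{0} = 1
g(6) = mex{0} = 1
g(7) = mex{0} = 1
g(8) = mex{0} = 1
So g(8) = 1.
The value of a disjunctive sum is the nim-sum of the parts.
Combined value = 2 XOR 1 = 3.

3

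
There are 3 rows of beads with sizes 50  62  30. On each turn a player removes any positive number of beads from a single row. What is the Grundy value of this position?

In binary:
  110010  (50)
  111110  (62)
  011110  (30)
  ------
  010010  (18)

18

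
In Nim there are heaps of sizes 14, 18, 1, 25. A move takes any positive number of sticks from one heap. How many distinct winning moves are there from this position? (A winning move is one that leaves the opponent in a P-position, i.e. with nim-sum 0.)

1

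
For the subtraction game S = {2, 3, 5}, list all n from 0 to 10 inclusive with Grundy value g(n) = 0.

0, 1, 7, 8

Compute g(0), g(1), … for moves {2, 3, 5}:
k:     0  1  2  3  4  5  6  7  8  9 10
g(k):  0  0  1  1  2  2  3  0  0  1  1
The P-positions (g = 0) in 0..10 are 0, 1, 7, 8.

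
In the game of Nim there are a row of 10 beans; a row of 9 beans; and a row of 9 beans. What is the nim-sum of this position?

In binary:
  1010  (10)
  1001  (9)
  1001  (9)
  ----
  1010  (10)

10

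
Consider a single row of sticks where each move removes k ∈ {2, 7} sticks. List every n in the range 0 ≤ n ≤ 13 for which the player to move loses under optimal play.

Compute g(0), g(1), … for moves {2, 7}:
k:     0  1  2  3  4  5  6  7  8  9 10 11 12 13
g(k):  0  0  1  1  0  0  1  1  2  0  0  1  1  0
The P-positions (g = 0) in 0..13 are 0, 1, 4, 5, 9, 10, 13.

0, 1, 4, 5, 9, 10, 13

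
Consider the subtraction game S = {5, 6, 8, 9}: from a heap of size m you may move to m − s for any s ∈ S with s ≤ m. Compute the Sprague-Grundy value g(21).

1

Build the Grundy sequence with g(k) = mex{g(k−s) : s ∈ {5, 6, 8, 9}, s ≤ k}:
k:     0  1  2  3  4  5  6  7  8  9 10 11 12 13 14 15 16 17 18 19 20 21
g(k):  0  0  0  0  0  1  1  1  1  1  2  2  2  2  0  0  0  0  0  1  1  1
So g(21) = 1.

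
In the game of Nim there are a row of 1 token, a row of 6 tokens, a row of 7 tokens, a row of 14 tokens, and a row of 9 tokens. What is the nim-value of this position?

7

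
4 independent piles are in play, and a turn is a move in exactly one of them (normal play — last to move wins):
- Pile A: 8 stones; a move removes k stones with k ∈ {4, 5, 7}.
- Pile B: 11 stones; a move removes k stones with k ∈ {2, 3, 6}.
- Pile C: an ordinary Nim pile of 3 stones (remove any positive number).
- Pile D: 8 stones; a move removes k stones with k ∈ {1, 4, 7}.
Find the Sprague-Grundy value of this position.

0

Grundy values for pile A (subtraction set {4, 5, 7}):
k:     0  1  2  3  4  5  6  7  8
g(k):  0  0  0  0  1  1  1  1  2
So g(8) = 2.
For pile B, compute g(0), g(1), … with moves {2, 3, 6}:
k:     0  1  2  3  4  5  6  7  8  9 10 11
g(k):  0  0  1  1  2  0  3  1  2  0  0  1
So g(11) = 1.
Pile C is a plain Nim pile of size 3, so its Grundy value is 3.
Build the Grundy sequence for pile D with g(k) = mex{g(k−s) : s ∈ {1, 4, 7}, s ≤ k}:
g(0) = mex{} = 0
g(1) = mex{0} = 1
g(2) = mex{1} = 0
g(3) = mex{0} = 1
g(4) = mex{0,1} = 2
g(5) = mex{1,2} = 0
g(6) = mex{0} = 1
g(7) = mex{0,1} = 2
g(8) = mex{1,2} = 0
So g(8) = 0.
By the Sprague-Grundy theorem, the Grundy value of a sum of independent games is the XOR of the component values.
Combined value = 2 ⊕ 1 ⊕ 3 ⊕ 0 = 0.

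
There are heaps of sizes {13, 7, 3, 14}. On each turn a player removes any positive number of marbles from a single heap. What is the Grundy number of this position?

Nim-sum: 13 XOR 7 XOR 3 XOR 14 = 7.

7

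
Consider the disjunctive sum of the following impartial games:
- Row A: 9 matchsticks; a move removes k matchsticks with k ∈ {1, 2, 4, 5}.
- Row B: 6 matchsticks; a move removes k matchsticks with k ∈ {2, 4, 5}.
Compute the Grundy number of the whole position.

3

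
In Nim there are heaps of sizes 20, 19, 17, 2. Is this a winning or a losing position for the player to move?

Winning position

Write each in binary and XOR column by column:
  10100  (20)
  10011  (19)
  10001  (17)
  00010  (2)
  -----
  10100  (20)
The nim-sum is 20 ≠ 0, so this is an N-position: the player to move can win.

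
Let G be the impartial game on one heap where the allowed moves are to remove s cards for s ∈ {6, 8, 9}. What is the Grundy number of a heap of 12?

Build the Grundy sequence with g(k) = mex{g(k−s) : s ∈ {6, 8, 9}, s ≤ k}:
k:     0  1  2  3  4  5  6  7  8  9 10 11 12
g(k):  0  0  0  0  0  0  1  1  1  1  1  1  2
So g(12) = 2.

2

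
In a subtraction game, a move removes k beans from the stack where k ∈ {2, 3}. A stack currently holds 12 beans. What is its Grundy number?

1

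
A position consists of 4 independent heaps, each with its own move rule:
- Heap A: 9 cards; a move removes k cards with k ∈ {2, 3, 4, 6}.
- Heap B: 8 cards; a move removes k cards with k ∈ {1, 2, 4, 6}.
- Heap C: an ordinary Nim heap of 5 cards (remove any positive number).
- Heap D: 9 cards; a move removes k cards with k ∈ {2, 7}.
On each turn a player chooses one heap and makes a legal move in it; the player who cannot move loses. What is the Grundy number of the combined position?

5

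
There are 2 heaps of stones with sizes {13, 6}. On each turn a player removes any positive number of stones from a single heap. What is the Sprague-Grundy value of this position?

11

Bitwise XOR of the heap sizes:
  1101  (13)
  0110  (6)
  ----
  1011  (11)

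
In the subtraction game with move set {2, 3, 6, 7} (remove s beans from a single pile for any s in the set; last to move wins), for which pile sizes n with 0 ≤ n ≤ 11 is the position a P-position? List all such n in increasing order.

Build the Grundy sequence with g(k) = mex{g(k−s) : s ∈ {2, 3, 6, 7}, s ≤ k}:
g(0) = mex{} = 0
g(1) = mex{} = 0
g(2) = mex{0} = 1
g(3) = mex{0} = 1
g(4) = mex{0,1} = 2
g(5) = mex{1} = 0
g(6) = mex{0,1,2} = 3
g(7) = mex{0,2} = 1
g(8) = mex{0,1,3} = 2
g(9) = mex{1,3} = 0
g(10) = mex{1,2} = 0
g(11) = mex{0,2} = 1
The P-positions (g = 0) in 0..11 are 0, 1, 5, 9, 10.

0, 1, 5, 9, 10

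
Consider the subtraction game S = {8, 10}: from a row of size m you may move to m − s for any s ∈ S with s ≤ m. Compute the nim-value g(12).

1

Compute g(0), g(1), … for moves {8, 10}:
g(0) = mex{} = 0
g(1) = mex{} = 0
g(2) = mex{} = 0
g(3) = mex{} = 0
g(4) = mex{} = 0
g(5) = mex{} = 0
g(6) = mex{} = 0
g(7) = mex{} = 0
g(8) = mex{0} = 1
g(9) = mex{0} = 1
g(10) = mex{0} = 1
g(11) = mex{0} = 1
g(12) = mex{0} = 1
So g(12) = 1.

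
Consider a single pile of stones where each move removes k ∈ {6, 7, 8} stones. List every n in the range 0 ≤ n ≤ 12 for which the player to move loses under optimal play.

0, 1, 2, 3, 4, 5

Build the Grundy sequence with g(k) = mex{g(k−s) : s ∈ {6, 7, 8}, s ≤ k}:
k:     0  1  2  3  4  5  6  7  8  9 10 11 12
g(k):  0  0  0  0  0  0  1  1  1  1  1  1  2
The P-positions (g = 0) in 0..12 are 0, 1, 2, 3, 4, 5.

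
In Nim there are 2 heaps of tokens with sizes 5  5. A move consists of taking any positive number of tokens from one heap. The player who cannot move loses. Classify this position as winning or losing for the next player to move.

Compute the nim-sum pairwise:
5 ⊕ 5 = 0
The nim-sum is 0, so this is a P-position: the player to move is in a losing position under optimal play.

Losing position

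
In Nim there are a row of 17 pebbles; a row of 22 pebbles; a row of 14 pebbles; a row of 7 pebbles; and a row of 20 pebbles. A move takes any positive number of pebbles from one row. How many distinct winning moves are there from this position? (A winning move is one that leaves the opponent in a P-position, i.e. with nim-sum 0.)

Compute the nim-sum pairwise:
17 XOR 22 = 7
7 XOR 14 = 9
9 XOR 7 = 14
14 XOR 20 = 26
The overall nim-sum is X = 26. A row of size p has a winning move iff p XOR X < p (reduce it to p XOR X).
  17: 17 XOR 26 = 11 < 17 — winning move (to 11).
  22: 22 XOR 26 = 12 < 22 — winning move (to 12).
  14: 14 XOR 26 = 20 ≥ 14 — no move.
  7: 7 XOR 26 = 29 ≥ 7 — no move.
  20: 20 XOR 26 = 14 < 20 — winning move (to 14).
That gives 3 winning moves.

3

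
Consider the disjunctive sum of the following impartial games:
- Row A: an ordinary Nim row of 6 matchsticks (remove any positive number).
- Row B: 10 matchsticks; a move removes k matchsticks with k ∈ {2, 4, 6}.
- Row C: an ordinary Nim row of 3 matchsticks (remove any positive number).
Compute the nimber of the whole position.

4

Row A is a plain Nim row of size 6, so its Grundy value is 6.
Build the Grundy sequence for row B with g(k) = mex{g(k−s) : s ∈ {2, 4, 6}, s ≤ k}:
k:     0  1  2  3  4  5  6  7  8  9 10
g(k):  0  0  1  1  2  2  3  3  0  0  1
So g(10) = 1.
Row C is a plain Nim row of size 3, so its Grundy value is 3.
The value of a disjunctive sum is the nim-sum of the parts.
Combined value = 6 XOR 1 XOR 3 = 4.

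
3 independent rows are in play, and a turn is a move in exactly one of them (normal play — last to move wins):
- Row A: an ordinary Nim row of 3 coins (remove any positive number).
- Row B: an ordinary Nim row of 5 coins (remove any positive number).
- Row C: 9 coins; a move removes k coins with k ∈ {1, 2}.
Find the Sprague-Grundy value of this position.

Row A is a plain Nim row of size 3, so its Grundy value is 3.
Row B is a plain Nim row of size 5, so its Grundy value is 5.
Build the Grundy sequence for row C with g(k) = mex{g(k−s) : s ∈ {1, 2}, s ≤ k}:
k:     0  1  2  3  4  5  6  7  8  9
g(k):  0  1  2  0  1  2  0  1  2  0
So g(9) = 0.
By the Sprague-Grundy theorem, the Grundy value of a sum of independent games is the XOR of the component values.
Combined value = 3 XOR 5 XOR 0 = 6.

6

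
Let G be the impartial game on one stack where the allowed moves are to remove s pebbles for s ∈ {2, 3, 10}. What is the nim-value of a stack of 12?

0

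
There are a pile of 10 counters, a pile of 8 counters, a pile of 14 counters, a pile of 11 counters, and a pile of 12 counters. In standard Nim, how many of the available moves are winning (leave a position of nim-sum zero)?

Write each in binary and XOR column by column:
  1010  (10)
  1000  (8)
  1110  (14)
  1011  (11)
  1100  (12)
  ----
  1011  (11)
The overall nim-sum is X = 11. A pile of size p has a winning move iff p XOR X < p (reduce it to p XOR X).
  10: 10 XOR 11 = 1 < 10 — winning move (to 1).
  8: 8 XOR 11 = 3 < 8 — winning move (to 3).
  14: 14 XOR 11 = 5 < 14 — winning move (to 5).
  11: 11 XOR 11 = 0 < 11 — winning move (to 0).
  12: 12 XOR 11 = 7 < 12 — winning move (to 7).
That gives 5 winning moves.

5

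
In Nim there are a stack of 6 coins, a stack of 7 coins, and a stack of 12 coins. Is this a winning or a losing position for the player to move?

Winning position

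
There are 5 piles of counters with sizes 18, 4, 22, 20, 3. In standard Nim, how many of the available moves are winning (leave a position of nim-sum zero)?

Nim-sum: 18 ^ 4 ^ 22 ^ 20 ^ 3 = 23.
The overall nim-sum is X = 23. A pile of size p has a winning move iff p XOR X < p (reduce it to p XOR X).
  18: 18 XOR 23 = 5 < 18 — winning move (to 5).
  4: 4 XOR 23 = 19 ≥ 4 — no move.
  22: 22 XOR 23 = 1 < 22 — winning move (to 1).
  20: 20 XOR 23 = 3 < 20 — winning move (to 3).
  3: 3 XOR 23 = 20 ≥ 3 — no move.
That gives 3 winning moves.

3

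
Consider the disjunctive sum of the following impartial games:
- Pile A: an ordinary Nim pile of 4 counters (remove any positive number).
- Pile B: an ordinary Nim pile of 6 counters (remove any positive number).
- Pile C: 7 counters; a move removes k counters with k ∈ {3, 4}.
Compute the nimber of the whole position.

Pile A is a plain Nim pile of size 4, so its Grundy value is 4.
Pile B is a plain Nim pile of size 6, so its Grundy value is 6.
For pile C, compute g(0), g(1), … with moves {3, 4}:
g(0) = mex{} = 0
g(1) = mex{} = 0
g(2) = mex{} = 0
g(3) = mex{0} = 1
g(4) = mex{0} = 1
g(5) = mex{0} = 1
g(6) = mex{0,1} = 2
g(7) = mex{1} = 0
So g(7) = 0.
By the Sprague-Grundy theorem, the Grundy value of a sum of independent games is the XOR of the component values.
Combined value = 4 XOR 6 XOR 0 = 2.

2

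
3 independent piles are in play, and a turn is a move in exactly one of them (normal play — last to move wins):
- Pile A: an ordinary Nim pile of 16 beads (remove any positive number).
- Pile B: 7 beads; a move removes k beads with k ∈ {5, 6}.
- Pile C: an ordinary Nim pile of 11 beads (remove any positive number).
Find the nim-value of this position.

26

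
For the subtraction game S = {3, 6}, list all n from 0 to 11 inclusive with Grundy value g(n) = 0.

0, 1, 2, 9, 10, 11

Compute g(0), g(1), … for moves {3, 6}:
k:     0  1  2  3  4  5  6  7  8  9 10 11
g(k):  0  0  0  1  1  1  2  2  2  0  0  0
The P-positions (g = 0) in 0..11 are 0, 1, 2, 9, 10, 11.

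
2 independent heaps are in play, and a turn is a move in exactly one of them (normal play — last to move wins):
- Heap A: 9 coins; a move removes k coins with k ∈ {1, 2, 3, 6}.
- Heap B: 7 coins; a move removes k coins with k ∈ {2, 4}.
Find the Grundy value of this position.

1

For heap A, compute g(0), g(1), … with moves {1, 2, 3, 6}:
g(0) = mex{} = 0
g(1) = mex{0} = 1
g(2) = mex{0,1} = 2
g(3) = mex{0,1,2} = 3
g(4) = mex{1,2,3} = 0
g(5) = mex{0,2,3} = 1
g(6) = mex{0,1,3} = 2
g(7) = mex{0,1,2} = 3
g(8) = mex{1,2,3} = 0
g(9) = mex{0,2,3} = 1
So g(9) = 1.
For heap B, compute g(0), g(1), … with moves {2, 4}:
g(0) = mex{} = 0
g(1) = mex{} = 0
g(2) = mex{0} = 1
g(3) = mex{0} = 1
g(4) = mex{0,1} = 2
g(5) = mex{0,1} = 2
g(6) = mex{1,2} = 0
g(7) = mex{1,2} = 0
So g(7) = 0.
By the Sprague-Grundy theorem, the Grundy value of a sum of independent games is the XOR of the component values.
Combined value = 1 XOR 0 = 1.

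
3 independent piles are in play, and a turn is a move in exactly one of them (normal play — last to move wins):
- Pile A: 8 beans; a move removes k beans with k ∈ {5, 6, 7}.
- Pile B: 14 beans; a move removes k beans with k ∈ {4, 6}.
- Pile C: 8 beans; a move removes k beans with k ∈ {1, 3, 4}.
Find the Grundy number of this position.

1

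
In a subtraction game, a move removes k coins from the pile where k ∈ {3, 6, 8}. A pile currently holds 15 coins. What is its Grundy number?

1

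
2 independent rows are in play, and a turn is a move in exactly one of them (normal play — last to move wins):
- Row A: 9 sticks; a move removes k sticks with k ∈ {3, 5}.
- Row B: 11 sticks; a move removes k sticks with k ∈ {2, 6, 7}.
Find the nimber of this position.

1

Grundy values for row A (subtraction set {3, 5}):
k:     0  1  2  3  4  5  6  7  8  9
g(k):  0  0  0  1  1  1  2  2  0  0
So g(9) = 0.
Grundy values for row B (subtraction set {2, 6, 7}):
k:     0  1  2  3  4  5  6  7  8  9 10 11
g(k):  0  0  1  1  0  0  1  1  2  0  3  1
So g(11) = 1.
By the Sprague-Grundy theorem, the Grundy value of a sum of independent games is the XOR of the component values.
Combined value = 0 ⊕ 1 = 1.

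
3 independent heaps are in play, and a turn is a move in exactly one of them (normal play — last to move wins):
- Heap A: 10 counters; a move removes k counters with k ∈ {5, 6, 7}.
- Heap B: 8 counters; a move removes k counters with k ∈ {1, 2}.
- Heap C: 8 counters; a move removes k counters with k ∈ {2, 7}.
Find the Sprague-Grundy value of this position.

Grundy values for heap A (subtraction set {5, 6, 7}):
g(0) = mex{} = 0
g(1) = mex{} = 0
g(2) = mex{} = 0
g(3) = mex{} = 0
g(4) = mex{} = 0
g(5) = mex{0} = 1
g(6) = mex{0} = 1
g(7) = mex{0} = 1
g(8) = mex{0} = 1
g(9) = mex{0} = 1
g(10) = mex{0,1} = 2
So g(10) = 2.
For heap B, compute g(0), g(1), … with moves {1, 2}:
k:     0  1  2  3  4  5  6  7  8
g(k):  0  1  2  0  1  2  0  1  2
So g(8) = 2.
For heap C, compute g(0), g(1), … with moves {2, 7}:
k:     0  1  2  3  4  5  6  7  8
g(k):  0  0  1  1  0  0  1  1  2
So g(8) = 2.
By the Sprague-Grundy theorem, the Grundy value of a sum of independent games is the XOR of the component values.
Combined value = 2 ⊕ 2 ⊕ 2 = 2.

2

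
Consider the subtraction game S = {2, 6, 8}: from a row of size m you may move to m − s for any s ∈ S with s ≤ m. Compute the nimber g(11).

3

Compute g(0), g(1), … for moves {2, 6, 8}:
k:     0  1  2  3  4  5  6  7  8  9 10 11
g(k):  0  0  1  1  0  0  1  1  2  2  3  3
So g(11) = 3.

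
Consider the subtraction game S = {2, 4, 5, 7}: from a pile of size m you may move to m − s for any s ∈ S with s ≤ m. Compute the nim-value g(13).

2

Build the Grundy sequence with g(k) = mex{g(k−s) : s ∈ {2, 4, 5, 7}, s ≤ k}:
g(0) = mex{} = 0
g(1) = mex{} = 0
g(2) = mex{0} = 1
g(3) = mex{0} = 1
g(4) = mex{0,1} = 2
g(5) = mex{0,1} = 2
g(6) = mex{0,1,2} = 3
g(7) = mex{0,1,2} = 3
g(8) = mex{0,1,2,3} = 4
g(9) = mex{1,2,3} = 0
g(10) = mex{1,2,3,4} = 0
g(11) = mex{0,2,3} = 1
g(12) = mex{0,2,3,4} = 1
g(13) = mex{0,1,3,4} = 2
So g(13) = 2.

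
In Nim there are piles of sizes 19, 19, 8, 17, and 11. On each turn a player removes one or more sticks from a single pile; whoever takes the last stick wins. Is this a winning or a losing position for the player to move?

Compute the nim-sum pairwise:
19 ⊕ 19 = 0
0 ⊕ 8 = 8
8 ⊕ 17 = 25
25 ⊕ 11 = 18
The nim-sum is 18 ≠ 0, so this is an N-position: the player to move can win.

Winning position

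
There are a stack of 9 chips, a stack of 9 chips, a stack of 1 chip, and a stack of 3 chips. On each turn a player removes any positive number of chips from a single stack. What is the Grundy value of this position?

Nim-sum: 9 ^ 9 ^ 1 ^ 3 = 2.

2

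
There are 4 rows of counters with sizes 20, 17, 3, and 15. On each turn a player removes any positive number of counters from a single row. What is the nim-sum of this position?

9

Compute the nim-sum pairwise:
20 ^ 17 = 5
5 ^ 3 = 6
6 ^ 15 = 9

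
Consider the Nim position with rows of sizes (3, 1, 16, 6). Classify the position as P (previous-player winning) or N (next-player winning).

Nim-sum: 3 ^ 1 ^ 16 ^ 6 = 20.
The nim-sum is 20 ≠ 0, so this is an N-position: the player to move can win.

N-position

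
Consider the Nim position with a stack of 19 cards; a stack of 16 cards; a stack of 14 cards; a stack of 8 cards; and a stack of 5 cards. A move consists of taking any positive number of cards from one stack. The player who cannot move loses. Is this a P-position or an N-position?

P-position

Nim-sum: 19 ^ 16 ^ 14 ^ 8 ^ 5 = 0.
The nim-sum is 0, so this is a P-position: the player to move is in a losing position under optimal play.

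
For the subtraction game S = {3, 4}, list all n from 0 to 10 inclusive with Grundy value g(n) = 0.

0, 1, 2, 7, 8, 9

Build the Grundy sequence with g(k) = mex{g(k−s) : s ∈ {3, 4}, s ≤ k}:
g(0) = mex{} = 0
g(1) = mex{} = 0
g(2) = mex{} = 0
g(3) = mex{0} = 1
g(4) = mex{0} = 1
g(5) = mex{0} = 1
g(6) = mex{0,1} = 2
g(7) = mex{1} = 0
g(8) = mex{1} = 0
g(9) = mex{1,2} = 0
g(10) = mex{0,2} = 1
The P-positions (g = 0) in 0..10 are 0, 1, 2, 7, 8, 9.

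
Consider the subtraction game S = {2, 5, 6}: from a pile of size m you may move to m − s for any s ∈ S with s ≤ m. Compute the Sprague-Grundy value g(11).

0

Grundy values for subtraction set {2, 5, 6}:
k:     0  1  2  3  4  5  6  7  8  9 10 11
g(k):  0  0  1  1  0  2  1  3  0  2  1  0
So g(11) = 0.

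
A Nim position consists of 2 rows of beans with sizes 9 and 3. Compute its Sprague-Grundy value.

10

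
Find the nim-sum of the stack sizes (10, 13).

7

Compute the nim-sum pairwise:
10 ^ 13 = 7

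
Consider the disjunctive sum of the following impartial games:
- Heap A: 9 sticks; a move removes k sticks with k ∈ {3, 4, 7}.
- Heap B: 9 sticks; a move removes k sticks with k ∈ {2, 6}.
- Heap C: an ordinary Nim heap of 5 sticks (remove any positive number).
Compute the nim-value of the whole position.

6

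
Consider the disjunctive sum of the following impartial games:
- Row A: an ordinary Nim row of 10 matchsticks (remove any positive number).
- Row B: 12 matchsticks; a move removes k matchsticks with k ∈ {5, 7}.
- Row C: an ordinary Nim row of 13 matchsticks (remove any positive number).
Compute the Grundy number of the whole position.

Row A is a plain Nim row of size 10, so its Grundy value is 10.
For row B, compute g(0), g(1), … with moves {5, 7}:
k:     0  1  2  3  4  5  6  7  8  9 10 11 12
g(k):  0  0  0  0  0  1  1  1  1  1  2  2  0
So g(12) = 0.
Row C is a plain Nim row of size 13, so its Grundy value is 13.
The value of a disjunctive sum is the nim-sum of the parts.
Combined value = 10 XOR 0 XOR 13 = 7.

7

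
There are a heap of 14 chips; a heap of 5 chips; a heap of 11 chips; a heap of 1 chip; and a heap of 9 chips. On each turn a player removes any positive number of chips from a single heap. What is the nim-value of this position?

Write each in binary and XOR column by column:
  1110  (14)
  0101  (5)
  1011  (11)
  0001  (1)
  1001  (9)
  ----
  1000  (8)

8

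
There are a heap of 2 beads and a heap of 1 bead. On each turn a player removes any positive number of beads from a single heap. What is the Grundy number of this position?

3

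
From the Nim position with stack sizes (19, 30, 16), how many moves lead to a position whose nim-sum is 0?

Compute the nim-sum pairwise:
19 ⊕ 30 = 13
13 ⊕ 16 = 29
The overall nim-sum is X = 29. A stack of size p has a winning move iff p XOR X < p (reduce it to p XOR X).
  19: 19 XOR 29 = 14 < 19 — winning move (to 14).
  30: 30 XOR 29 = 3 < 30 — winning move (to 3).
  16: 16 XOR 29 = 13 < 16 — winning move (to 13).
That gives 3 winning moves.

3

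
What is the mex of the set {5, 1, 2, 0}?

The values 0, 1, 2 are all present; 3 is the first non-negative integer missing from the set.

3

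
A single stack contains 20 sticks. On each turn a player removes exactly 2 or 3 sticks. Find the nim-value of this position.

Build the Grundy sequence with g(k) = mex{g(k−s) : s ∈ {2, 3}, s ≤ k}:
k:     0  1  2  3  4  5  6  7  8  9 10 11 12 13 14 15 16 17 18 19 20
g(k):  0  0  1  1  2  0  0  1  1  2  0  0  1  1  2  0  0  1  1  2  0
So g(20) = 0.

0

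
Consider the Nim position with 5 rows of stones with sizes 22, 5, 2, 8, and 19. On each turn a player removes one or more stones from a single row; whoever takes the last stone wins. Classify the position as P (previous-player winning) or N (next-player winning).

N-position

Compute the nim-sum pairwise:
22 ⊕ 5 = 19
19 ⊕ 2 = 17
17 ⊕ 8 = 25
25 ⊕ 19 = 10
The nim-sum is 10 ≠ 0, so this is an N-position: the player to move can win.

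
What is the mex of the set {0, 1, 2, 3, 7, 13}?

4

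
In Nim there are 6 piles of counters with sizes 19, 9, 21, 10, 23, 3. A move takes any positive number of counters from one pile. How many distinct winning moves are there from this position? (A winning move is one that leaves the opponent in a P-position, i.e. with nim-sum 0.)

Compute the nim-sum pairwise:
19 ⊕ 9 = 26
26 ⊕ 21 = 15
15 ⊕ 10 = 5
5 ⊕ 23 = 18
18 ⊕ 3 = 17
The overall nim-sum is X = 17. A pile of size p has a winning move iff p XOR X < p (reduce it to p XOR X).
  19: 19 XOR 17 = 2 < 19 — winning move (to 2).
  9: 9 XOR 17 = 24 ≥ 9 — no move.
  21: 21 XOR 17 = 4 < 21 — winning move (to 4).
  10: 10 XOR 17 = 27 ≥ 10 — no move.
  23: 23 XOR 17 = 6 < 23 — winning move (to 6).
  3: 3 XOR 17 = 18 ≥ 3 — no move.
That gives 3 winning moves.

3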